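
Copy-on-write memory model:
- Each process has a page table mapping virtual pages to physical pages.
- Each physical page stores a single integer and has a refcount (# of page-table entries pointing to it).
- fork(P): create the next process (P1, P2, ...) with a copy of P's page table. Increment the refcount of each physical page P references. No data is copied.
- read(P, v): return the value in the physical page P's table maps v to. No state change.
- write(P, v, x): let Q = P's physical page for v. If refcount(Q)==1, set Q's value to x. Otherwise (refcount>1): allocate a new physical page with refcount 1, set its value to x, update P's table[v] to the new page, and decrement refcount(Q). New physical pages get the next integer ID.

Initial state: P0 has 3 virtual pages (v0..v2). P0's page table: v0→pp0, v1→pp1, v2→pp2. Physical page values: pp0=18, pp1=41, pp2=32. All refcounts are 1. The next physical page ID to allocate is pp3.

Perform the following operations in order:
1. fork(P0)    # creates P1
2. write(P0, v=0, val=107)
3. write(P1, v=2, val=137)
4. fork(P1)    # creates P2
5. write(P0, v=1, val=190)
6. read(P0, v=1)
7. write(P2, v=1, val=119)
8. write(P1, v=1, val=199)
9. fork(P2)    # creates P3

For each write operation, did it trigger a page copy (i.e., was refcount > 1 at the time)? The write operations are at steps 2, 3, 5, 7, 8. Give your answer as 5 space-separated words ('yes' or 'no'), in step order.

Op 1: fork(P0) -> P1. 3 ppages; refcounts: pp0:2 pp1:2 pp2:2
Op 2: write(P0, v0, 107). refcount(pp0)=2>1 -> COPY to pp3. 4 ppages; refcounts: pp0:1 pp1:2 pp2:2 pp3:1
Op 3: write(P1, v2, 137). refcount(pp2)=2>1 -> COPY to pp4. 5 ppages; refcounts: pp0:1 pp1:2 pp2:1 pp3:1 pp4:1
Op 4: fork(P1) -> P2. 5 ppages; refcounts: pp0:2 pp1:3 pp2:1 pp3:1 pp4:2
Op 5: write(P0, v1, 190). refcount(pp1)=3>1 -> COPY to pp5. 6 ppages; refcounts: pp0:2 pp1:2 pp2:1 pp3:1 pp4:2 pp5:1
Op 6: read(P0, v1) -> 190. No state change.
Op 7: write(P2, v1, 119). refcount(pp1)=2>1 -> COPY to pp6. 7 ppages; refcounts: pp0:2 pp1:1 pp2:1 pp3:1 pp4:2 pp5:1 pp6:1
Op 8: write(P1, v1, 199). refcount(pp1)=1 -> write in place. 7 ppages; refcounts: pp0:2 pp1:1 pp2:1 pp3:1 pp4:2 pp5:1 pp6:1
Op 9: fork(P2) -> P3. 7 ppages; refcounts: pp0:3 pp1:1 pp2:1 pp3:1 pp4:3 pp5:1 pp6:2

yes yes yes yes no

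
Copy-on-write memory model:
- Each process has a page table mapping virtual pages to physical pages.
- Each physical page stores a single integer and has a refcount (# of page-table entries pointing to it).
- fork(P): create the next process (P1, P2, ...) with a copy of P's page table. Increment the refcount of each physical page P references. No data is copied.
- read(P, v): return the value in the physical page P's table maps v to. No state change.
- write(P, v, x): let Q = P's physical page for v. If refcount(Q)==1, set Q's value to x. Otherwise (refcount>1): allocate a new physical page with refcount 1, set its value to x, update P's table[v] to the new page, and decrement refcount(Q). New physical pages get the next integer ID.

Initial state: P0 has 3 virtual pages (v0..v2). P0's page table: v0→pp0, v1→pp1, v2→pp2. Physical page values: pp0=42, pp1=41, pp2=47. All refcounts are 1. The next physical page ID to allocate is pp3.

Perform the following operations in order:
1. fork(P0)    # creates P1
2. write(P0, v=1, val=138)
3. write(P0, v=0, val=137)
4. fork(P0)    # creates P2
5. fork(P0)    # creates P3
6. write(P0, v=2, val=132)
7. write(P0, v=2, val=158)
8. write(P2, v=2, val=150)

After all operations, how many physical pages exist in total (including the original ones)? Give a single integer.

Op 1: fork(P0) -> P1. 3 ppages; refcounts: pp0:2 pp1:2 pp2:2
Op 2: write(P0, v1, 138). refcount(pp1)=2>1 -> COPY to pp3. 4 ppages; refcounts: pp0:2 pp1:1 pp2:2 pp3:1
Op 3: write(P0, v0, 137). refcount(pp0)=2>1 -> COPY to pp4. 5 ppages; refcounts: pp0:1 pp1:1 pp2:2 pp3:1 pp4:1
Op 4: fork(P0) -> P2. 5 ppages; refcounts: pp0:1 pp1:1 pp2:3 pp3:2 pp4:2
Op 5: fork(P0) -> P3. 5 ppages; refcounts: pp0:1 pp1:1 pp2:4 pp3:3 pp4:3
Op 6: write(P0, v2, 132). refcount(pp2)=4>1 -> COPY to pp5. 6 ppages; refcounts: pp0:1 pp1:1 pp2:3 pp3:3 pp4:3 pp5:1
Op 7: write(P0, v2, 158). refcount(pp5)=1 -> write in place. 6 ppages; refcounts: pp0:1 pp1:1 pp2:3 pp3:3 pp4:3 pp5:1
Op 8: write(P2, v2, 150). refcount(pp2)=3>1 -> COPY to pp6. 7 ppages; refcounts: pp0:1 pp1:1 pp2:2 pp3:3 pp4:3 pp5:1 pp6:1

Answer: 7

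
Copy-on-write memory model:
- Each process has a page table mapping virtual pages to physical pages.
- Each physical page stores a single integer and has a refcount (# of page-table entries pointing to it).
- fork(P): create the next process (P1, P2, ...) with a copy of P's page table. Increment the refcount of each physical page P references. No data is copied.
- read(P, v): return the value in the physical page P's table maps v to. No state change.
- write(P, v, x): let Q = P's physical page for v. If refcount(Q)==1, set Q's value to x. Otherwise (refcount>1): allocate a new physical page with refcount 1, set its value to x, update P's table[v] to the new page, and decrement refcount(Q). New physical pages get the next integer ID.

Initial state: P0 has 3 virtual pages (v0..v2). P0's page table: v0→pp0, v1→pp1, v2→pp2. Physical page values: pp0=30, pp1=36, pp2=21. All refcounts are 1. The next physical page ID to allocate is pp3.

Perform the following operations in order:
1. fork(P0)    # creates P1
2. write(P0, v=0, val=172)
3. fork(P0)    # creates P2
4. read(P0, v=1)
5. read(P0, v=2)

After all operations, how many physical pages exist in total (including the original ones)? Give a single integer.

Op 1: fork(P0) -> P1. 3 ppages; refcounts: pp0:2 pp1:2 pp2:2
Op 2: write(P0, v0, 172). refcount(pp0)=2>1 -> COPY to pp3. 4 ppages; refcounts: pp0:1 pp1:2 pp2:2 pp3:1
Op 3: fork(P0) -> P2. 4 ppages; refcounts: pp0:1 pp1:3 pp2:3 pp3:2
Op 4: read(P0, v1) -> 36. No state change.
Op 5: read(P0, v2) -> 21. No state change.

Answer: 4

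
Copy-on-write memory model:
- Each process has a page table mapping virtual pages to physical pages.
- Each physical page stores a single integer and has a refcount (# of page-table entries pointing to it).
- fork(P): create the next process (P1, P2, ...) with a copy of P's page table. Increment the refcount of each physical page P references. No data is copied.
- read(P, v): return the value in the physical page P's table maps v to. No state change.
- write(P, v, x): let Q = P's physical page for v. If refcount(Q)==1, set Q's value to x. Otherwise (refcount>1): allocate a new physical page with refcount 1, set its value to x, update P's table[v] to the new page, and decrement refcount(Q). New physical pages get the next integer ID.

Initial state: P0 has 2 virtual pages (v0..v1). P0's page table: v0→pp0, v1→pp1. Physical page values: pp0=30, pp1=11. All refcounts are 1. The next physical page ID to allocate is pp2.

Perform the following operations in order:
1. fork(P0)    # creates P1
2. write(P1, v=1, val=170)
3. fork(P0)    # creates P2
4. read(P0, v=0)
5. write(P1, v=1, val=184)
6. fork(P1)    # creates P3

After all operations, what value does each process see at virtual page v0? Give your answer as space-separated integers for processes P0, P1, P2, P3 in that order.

Answer: 30 30 30 30

Derivation:
Op 1: fork(P0) -> P1. 2 ppages; refcounts: pp0:2 pp1:2
Op 2: write(P1, v1, 170). refcount(pp1)=2>1 -> COPY to pp2. 3 ppages; refcounts: pp0:2 pp1:1 pp2:1
Op 3: fork(P0) -> P2. 3 ppages; refcounts: pp0:3 pp1:2 pp2:1
Op 4: read(P0, v0) -> 30. No state change.
Op 5: write(P1, v1, 184). refcount(pp2)=1 -> write in place. 3 ppages; refcounts: pp0:3 pp1:2 pp2:1
Op 6: fork(P1) -> P3. 3 ppages; refcounts: pp0:4 pp1:2 pp2:2
P0: v0 -> pp0 = 30
P1: v0 -> pp0 = 30
P2: v0 -> pp0 = 30
P3: v0 -> pp0 = 30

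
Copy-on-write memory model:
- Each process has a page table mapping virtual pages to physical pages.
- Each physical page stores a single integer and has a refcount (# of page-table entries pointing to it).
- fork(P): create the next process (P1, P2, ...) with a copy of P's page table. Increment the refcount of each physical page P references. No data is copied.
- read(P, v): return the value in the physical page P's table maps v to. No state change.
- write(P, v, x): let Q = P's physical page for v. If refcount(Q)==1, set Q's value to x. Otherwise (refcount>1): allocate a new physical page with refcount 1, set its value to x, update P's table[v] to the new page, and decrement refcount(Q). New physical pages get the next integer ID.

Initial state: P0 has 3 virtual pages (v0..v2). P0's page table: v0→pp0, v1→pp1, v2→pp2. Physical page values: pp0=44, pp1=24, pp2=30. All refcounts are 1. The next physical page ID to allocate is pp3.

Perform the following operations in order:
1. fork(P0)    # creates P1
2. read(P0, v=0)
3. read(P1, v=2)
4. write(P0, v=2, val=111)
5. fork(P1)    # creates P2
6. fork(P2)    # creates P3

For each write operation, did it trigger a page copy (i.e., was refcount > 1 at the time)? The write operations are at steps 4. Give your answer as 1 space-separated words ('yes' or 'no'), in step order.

Op 1: fork(P0) -> P1. 3 ppages; refcounts: pp0:2 pp1:2 pp2:2
Op 2: read(P0, v0) -> 44. No state change.
Op 3: read(P1, v2) -> 30. No state change.
Op 4: write(P0, v2, 111). refcount(pp2)=2>1 -> COPY to pp3. 4 ppages; refcounts: pp0:2 pp1:2 pp2:1 pp3:1
Op 5: fork(P1) -> P2. 4 ppages; refcounts: pp0:3 pp1:3 pp2:2 pp3:1
Op 6: fork(P2) -> P3. 4 ppages; refcounts: pp0:4 pp1:4 pp2:3 pp3:1

yes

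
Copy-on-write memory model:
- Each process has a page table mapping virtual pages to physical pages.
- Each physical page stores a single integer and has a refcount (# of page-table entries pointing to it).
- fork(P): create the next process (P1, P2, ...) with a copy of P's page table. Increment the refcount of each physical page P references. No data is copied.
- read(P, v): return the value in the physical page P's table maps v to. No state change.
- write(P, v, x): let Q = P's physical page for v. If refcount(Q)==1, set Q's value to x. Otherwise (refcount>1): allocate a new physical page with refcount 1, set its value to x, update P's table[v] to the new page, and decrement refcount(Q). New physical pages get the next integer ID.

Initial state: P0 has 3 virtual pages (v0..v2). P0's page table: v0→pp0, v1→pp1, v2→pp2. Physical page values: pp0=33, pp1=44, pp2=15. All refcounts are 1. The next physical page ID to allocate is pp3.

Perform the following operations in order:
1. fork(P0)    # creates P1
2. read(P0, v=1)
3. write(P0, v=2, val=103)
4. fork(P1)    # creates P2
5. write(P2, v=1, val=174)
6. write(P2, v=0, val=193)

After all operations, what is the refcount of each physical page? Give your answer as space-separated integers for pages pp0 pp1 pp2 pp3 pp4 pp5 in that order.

Answer: 2 2 2 1 1 1

Derivation:
Op 1: fork(P0) -> P1. 3 ppages; refcounts: pp0:2 pp1:2 pp2:2
Op 2: read(P0, v1) -> 44. No state change.
Op 3: write(P0, v2, 103). refcount(pp2)=2>1 -> COPY to pp3. 4 ppages; refcounts: pp0:2 pp1:2 pp2:1 pp3:1
Op 4: fork(P1) -> P2. 4 ppages; refcounts: pp0:3 pp1:3 pp2:2 pp3:1
Op 5: write(P2, v1, 174). refcount(pp1)=3>1 -> COPY to pp4. 5 ppages; refcounts: pp0:3 pp1:2 pp2:2 pp3:1 pp4:1
Op 6: write(P2, v0, 193). refcount(pp0)=3>1 -> COPY to pp5. 6 ppages; refcounts: pp0:2 pp1:2 pp2:2 pp3:1 pp4:1 pp5:1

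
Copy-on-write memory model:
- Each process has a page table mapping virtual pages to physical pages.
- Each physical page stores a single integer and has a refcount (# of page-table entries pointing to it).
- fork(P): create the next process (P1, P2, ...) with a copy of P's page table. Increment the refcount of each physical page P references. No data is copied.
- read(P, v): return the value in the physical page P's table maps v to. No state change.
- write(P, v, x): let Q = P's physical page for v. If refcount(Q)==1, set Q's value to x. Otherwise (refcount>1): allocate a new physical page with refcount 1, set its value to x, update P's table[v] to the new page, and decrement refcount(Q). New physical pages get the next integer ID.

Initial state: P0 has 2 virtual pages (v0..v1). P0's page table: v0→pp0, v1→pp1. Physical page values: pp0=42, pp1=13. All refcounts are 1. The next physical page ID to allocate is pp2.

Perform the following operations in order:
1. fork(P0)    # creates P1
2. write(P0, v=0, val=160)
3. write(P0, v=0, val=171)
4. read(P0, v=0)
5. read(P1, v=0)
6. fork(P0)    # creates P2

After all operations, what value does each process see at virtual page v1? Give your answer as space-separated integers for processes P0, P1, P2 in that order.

Op 1: fork(P0) -> P1. 2 ppages; refcounts: pp0:2 pp1:2
Op 2: write(P0, v0, 160). refcount(pp0)=2>1 -> COPY to pp2. 3 ppages; refcounts: pp0:1 pp1:2 pp2:1
Op 3: write(P0, v0, 171). refcount(pp2)=1 -> write in place. 3 ppages; refcounts: pp0:1 pp1:2 pp2:1
Op 4: read(P0, v0) -> 171. No state change.
Op 5: read(P1, v0) -> 42. No state change.
Op 6: fork(P0) -> P2. 3 ppages; refcounts: pp0:1 pp1:3 pp2:2
P0: v1 -> pp1 = 13
P1: v1 -> pp1 = 13
P2: v1 -> pp1 = 13

Answer: 13 13 13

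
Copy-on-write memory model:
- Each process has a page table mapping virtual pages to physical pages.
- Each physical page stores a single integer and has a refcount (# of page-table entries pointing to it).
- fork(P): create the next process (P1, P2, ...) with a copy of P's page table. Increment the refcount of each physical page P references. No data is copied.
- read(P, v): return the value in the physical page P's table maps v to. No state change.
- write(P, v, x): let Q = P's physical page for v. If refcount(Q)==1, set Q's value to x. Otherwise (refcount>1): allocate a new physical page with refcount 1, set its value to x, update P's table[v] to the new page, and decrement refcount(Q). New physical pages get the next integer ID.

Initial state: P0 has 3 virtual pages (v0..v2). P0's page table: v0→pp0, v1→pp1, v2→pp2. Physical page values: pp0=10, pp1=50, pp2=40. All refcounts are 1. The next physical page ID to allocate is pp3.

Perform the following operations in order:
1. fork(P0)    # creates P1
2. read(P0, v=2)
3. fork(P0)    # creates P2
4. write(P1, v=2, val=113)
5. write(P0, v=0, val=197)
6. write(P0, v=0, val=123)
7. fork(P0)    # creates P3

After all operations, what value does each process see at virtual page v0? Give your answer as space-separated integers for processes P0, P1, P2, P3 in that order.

Answer: 123 10 10 123

Derivation:
Op 1: fork(P0) -> P1. 3 ppages; refcounts: pp0:2 pp1:2 pp2:2
Op 2: read(P0, v2) -> 40. No state change.
Op 3: fork(P0) -> P2. 3 ppages; refcounts: pp0:3 pp1:3 pp2:3
Op 4: write(P1, v2, 113). refcount(pp2)=3>1 -> COPY to pp3. 4 ppages; refcounts: pp0:3 pp1:3 pp2:2 pp3:1
Op 5: write(P0, v0, 197). refcount(pp0)=3>1 -> COPY to pp4. 5 ppages; refcounts: pp0:2 pp1:3 pp2:2 pp3:1 pp4:1
Op 6: write(P0, v0, 123). refcount(pp4)=1 -> write in place. 5 ppages; refcounts: pp0:2 pp1:3 pp2:2 pp3:1 pp4:1
Op 7: fork(P0) -> P3. 5 ppages; refcounts: pp0:2 pp1:4 pp2:3 pp3:1 pp4:2
P0: v0 -> pp4 = 123
P1: v0 -> pp0 = 10
P2: v0 -> pp0 = 10
P3: v0 -> pp4 = 123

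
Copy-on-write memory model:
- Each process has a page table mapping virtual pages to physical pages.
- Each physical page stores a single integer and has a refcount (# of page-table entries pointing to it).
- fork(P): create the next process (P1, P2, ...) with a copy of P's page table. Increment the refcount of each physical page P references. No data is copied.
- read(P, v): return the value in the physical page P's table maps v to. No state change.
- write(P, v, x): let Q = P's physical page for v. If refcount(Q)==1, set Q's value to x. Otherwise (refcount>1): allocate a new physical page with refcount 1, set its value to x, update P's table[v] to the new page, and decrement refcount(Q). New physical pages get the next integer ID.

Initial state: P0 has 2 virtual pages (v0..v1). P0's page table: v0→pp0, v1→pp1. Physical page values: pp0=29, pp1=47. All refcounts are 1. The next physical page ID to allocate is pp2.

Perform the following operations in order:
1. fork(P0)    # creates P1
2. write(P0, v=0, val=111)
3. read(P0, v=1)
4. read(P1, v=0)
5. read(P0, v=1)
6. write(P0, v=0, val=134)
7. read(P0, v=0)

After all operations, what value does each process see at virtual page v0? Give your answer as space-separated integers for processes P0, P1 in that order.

Op 1: fork(P0) -> P1. 2 ppages; refcounts: pp0:2 pp1:2
Op 2: write(P0, v0, 111). refcount(pp0)=2>1 -> COPY to pp2. 3 ppages; refcounts: pp0:1 pp1:2 pp2:1
Op 3: read(P0, v1) -> 47. No state change.
Op 4: read(P1, v0) -> 29. No state change.
Op 5: read(P0, v1) -> 47. No state change.
Op 6: write(P0, v0, 134). refcount(pp2)=1 -> write in place. 3 ppages; refcounts: pp0:1 pp1:2 pp2:1
Op 7: read(P0, v0) -> 134. No state change.
P0: v0 -> pp2 = 134
P1: v0 -> pp0 = 29

Answer: 134 29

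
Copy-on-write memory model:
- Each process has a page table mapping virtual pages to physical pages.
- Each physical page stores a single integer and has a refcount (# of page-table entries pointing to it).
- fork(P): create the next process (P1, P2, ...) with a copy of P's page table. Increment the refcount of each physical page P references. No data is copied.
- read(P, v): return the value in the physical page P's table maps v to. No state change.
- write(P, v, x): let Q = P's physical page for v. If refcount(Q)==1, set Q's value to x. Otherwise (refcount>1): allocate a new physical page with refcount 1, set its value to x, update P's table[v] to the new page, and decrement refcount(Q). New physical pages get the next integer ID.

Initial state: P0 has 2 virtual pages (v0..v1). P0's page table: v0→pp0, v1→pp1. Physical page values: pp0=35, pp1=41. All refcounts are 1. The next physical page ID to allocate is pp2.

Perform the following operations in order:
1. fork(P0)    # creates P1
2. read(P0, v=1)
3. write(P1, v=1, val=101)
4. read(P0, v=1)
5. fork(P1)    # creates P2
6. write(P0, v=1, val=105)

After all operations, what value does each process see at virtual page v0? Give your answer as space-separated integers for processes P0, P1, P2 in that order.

Op 1: fork(P0) -> P1. 2 ppages; refcounts: pp0:2 pp1:2
Op 2: read(P0, v1) -> 41. No state change.
Op 3: write(P1, v1, 101). refcount(pp1)=2>1 -> COPY to pp2. 3 ppages; refcounts: pp0:2 pp1:1 pp2:1
Op 4: read(P0, v1) -> 41. No state change.
Op 5: fork(P1) -> P2. 3 ppages; refcounts: pp0:3 pp1:1 pp2:2
Op 6: write(P0, v1, 105). refcount(pp1)=1 -> write in place. 3 ppages; refcounts: pp0:3 pp1:1 pp2:2
P0: v0 -> pp0 = 35
P1: v0 -> pp0 = 35
P2: v0 -> pp0 = 35

Answer: 35 35 35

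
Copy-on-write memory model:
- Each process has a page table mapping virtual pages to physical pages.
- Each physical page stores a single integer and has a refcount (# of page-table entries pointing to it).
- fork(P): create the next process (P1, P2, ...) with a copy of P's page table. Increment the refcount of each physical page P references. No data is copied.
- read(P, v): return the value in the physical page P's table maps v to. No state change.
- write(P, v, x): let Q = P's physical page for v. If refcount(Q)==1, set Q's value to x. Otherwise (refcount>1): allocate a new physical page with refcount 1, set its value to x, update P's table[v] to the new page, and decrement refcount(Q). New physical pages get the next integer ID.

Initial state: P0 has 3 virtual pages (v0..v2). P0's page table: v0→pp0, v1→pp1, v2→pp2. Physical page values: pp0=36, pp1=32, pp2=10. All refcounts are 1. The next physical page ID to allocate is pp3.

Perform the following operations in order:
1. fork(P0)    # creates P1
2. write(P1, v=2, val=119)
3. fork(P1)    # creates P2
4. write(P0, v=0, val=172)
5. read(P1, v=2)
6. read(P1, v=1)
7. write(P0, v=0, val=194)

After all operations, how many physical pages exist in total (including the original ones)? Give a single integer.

Op 1: fork(P0) -> P1. 3 ppages; refcounts: pp0:2 pp1:2 pp2:2
Op 2: write(P1, v2, 119). refcount(pp2)=2>1 -> COPY to pp3. 4 ppages; refcounts: pp0:2 pp1:2 pp2:1 pp3:1
Op 3: fork(P1) -> P2. 4 ppages; refcounts: pp0:3 pp1:3 pp2:1 pp3:2
Op 4: write(P0, v0, 172). refcount(pp0)=3>1 -> COPY to pp4. 5 ppages; refcounts: pp0:2 pp1:3 pp2:1 pp3:2 pp4:1
Op 5: read(P1, v2) -> 119. No state change.
Op 6: read(P1, v1) -> 32. No state change.
Op 7: write(P0, v0, 194). refcount(pp4)=1 -> write in place. 5 ppages; refcounts: pp0:2 pp1:3 pp2:1 pp3:2 pp4:1

Answer: 5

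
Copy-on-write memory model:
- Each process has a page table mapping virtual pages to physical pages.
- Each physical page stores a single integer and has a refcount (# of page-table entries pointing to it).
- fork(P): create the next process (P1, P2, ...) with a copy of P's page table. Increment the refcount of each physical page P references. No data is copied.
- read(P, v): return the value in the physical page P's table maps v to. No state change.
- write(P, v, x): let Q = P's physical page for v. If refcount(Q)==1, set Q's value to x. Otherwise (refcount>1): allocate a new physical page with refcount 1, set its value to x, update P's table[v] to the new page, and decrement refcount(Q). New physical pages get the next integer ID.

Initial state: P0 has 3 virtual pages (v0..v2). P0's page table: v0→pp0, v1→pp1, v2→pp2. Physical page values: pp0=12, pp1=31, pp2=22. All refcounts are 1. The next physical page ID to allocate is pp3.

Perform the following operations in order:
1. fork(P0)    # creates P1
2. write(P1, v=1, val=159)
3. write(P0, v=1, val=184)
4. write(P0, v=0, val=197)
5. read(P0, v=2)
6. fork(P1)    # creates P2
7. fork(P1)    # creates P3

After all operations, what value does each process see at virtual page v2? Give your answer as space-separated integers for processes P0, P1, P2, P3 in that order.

Answer: 22 22 22 22

Derivation:
Op 1: fork(P0) -> P1. 3 ppages; refcounts: pp0:2 pp1:2 pp2:2
Op 2: write(P1, v1, 159). refcount(pp1)=2>1 -> COPY to pp3. 4 ppages; refcounts: pp0:2 pp1:1 pp2:2 pp3:1
Op 3: write(P0, v1, 184). refcount(pp1)=1 -> write in place. 4 ppages; refcounts: pp0:2 pp1:1 pp2:2 pp3:1
Op 4: write(P0, v0, 197). refcount(pp0)=2>1 -> COPY to pp4. 5 ppages; refcounts: pp0:1 pp1:1 pp2:2 pp3:1 pp4:1
Op 5: read(P0, v2) -> 22. No state change.
Op 6: fork(P1) -> P2. 5 ppages; refcounts: pp0:2 pp1:1 pp2:3 pp3:2 pp4:1
Op 7: fork(P1) -> P3. 5 ppages; refcounts: pp0:3 pp1:1 pp2:4 pp3:3 pp4:1
P0: v2 -> pp2 = 22
P1: v2 -> pp2 = 22
P2: v2 -> pp2 = 22
P3: v2 -> pp2 = 22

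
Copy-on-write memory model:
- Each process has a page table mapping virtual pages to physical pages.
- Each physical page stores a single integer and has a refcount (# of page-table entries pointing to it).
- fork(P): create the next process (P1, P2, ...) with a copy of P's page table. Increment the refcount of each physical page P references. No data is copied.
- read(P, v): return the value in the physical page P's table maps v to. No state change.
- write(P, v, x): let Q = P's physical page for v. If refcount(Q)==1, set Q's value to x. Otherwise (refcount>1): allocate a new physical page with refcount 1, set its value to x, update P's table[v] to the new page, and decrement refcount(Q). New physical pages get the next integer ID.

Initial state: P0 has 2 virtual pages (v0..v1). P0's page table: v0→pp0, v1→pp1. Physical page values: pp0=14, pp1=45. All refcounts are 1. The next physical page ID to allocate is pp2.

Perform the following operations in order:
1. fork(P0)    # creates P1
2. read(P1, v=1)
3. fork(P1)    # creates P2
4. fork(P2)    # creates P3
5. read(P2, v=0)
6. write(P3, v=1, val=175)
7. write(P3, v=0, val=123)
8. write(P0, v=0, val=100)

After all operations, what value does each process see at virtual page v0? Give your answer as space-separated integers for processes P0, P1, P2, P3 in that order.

Op 1: fork(P0) -> P1. 2 ppages; refcounts: pp0:2 pp1:2
Op 2: read(P1, v1) -> 45. No state change.
Op 3: fork(P1) -> P2. 2 ppages; refcounts: pp0:3 pp1:3
Op 4: fork(P2) -> P3. 2 ppages; refcounts: pp0:4 pp1:4
Op 5: read(P2, v0) -> 14. No state change.
Op 6: write(P3, v1, 175). refcount(pp1)=4>1 -> COPY to pp2. 3 ppages; refcounts: pp0:4 pp1:3 pp2:1
Op 7: write(P3, v0, 123). refcount(pp0)=4>1 -> COPY to pp3. 4 ppages; refcounts: pp0:3 pp1:3 pp2:1 pp3:1
Op 8: write(P0, v0, 100). refcount(pp0)=3>1 -> COPY to pp4. 5 ppages; refcounts: pp0:2 pp1:3 pp2:1 pp3:1 pp4:1
P0: v0 -> pp4 = 100
P1: v0 -> pp0 = 14
P2: v0 -> pp0 = 14
P3: v0 -> pp3 = 123

Answer: 100 14 14 123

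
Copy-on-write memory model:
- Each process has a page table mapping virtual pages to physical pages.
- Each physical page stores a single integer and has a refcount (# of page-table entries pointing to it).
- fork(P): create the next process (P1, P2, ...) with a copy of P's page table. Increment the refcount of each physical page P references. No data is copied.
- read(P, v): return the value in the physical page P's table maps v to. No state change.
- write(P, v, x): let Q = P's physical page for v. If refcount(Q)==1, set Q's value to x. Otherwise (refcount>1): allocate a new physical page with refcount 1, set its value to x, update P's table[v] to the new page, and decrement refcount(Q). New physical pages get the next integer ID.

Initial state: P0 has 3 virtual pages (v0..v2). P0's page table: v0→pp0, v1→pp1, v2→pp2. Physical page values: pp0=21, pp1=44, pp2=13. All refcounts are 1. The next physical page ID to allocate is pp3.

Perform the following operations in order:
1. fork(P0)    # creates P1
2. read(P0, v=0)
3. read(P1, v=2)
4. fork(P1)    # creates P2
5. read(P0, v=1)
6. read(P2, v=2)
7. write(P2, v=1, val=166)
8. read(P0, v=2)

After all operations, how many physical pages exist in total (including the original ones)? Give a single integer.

Op 1: fork(P0) -> P1. 3 ppages; refcounts: pp0:2 pp1:2 pp2:2
Op 2: read(P0, v0) -> 21. No state change.
Op 3: read(P1, v2) -> 13. No state change.
Op 4: fork(P1) -> P2. 3 ppages; refcounts: pp0:3 pp1:3 pp2:3
Op 5: read(P0, v1) -> 44. No state change.
Op 6: read(P2, v2) -> 13. No state change.
Op 7: write(P2, v1, 166). refcount(pp1)=3>1 -> COPY to pp3. 4 ppages; refcounts: pp0:3 pp1:2 pp2:3 pp3:1
Op 8: read(P0, v2) -> 13. No state change.

Answer: 4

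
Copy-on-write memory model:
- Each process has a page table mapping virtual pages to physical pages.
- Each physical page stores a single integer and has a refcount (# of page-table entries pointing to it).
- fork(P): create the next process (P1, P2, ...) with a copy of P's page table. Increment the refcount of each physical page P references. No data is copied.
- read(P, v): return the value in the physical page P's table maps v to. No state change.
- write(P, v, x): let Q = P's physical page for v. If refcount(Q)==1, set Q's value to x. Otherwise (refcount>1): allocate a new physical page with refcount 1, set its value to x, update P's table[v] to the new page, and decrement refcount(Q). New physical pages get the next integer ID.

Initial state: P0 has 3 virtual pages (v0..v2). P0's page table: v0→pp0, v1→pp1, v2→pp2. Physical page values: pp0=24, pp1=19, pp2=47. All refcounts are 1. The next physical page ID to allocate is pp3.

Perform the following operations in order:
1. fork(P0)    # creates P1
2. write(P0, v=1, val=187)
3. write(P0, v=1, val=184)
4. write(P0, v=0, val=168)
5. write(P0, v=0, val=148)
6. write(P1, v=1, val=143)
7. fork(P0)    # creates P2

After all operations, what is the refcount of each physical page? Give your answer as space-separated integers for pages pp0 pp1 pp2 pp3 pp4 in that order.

Answer: 1 1 3 2 2

Derivation:
Op 1: fork(P0) -> P1. 3 ppages; refcounts: pp0:2 pp1:2 pp2:2
Op 2: write(P0, v1, 187). refcount(pp1)=2>1 -> COPY to pp3. 4 ppages; refcounts: pp0:2 pp1:1 pp2:2 pp3:1
Op 3: write(P0, v1, 184). refcount(pp3)=1 -> write in place. 4 ppages; refcounts: pp0:2 pp1:1 pp2:2 pp3:1
Op 4: write(P0, v0, 168). refcount(pp0)=2>1 -> COPY to pp4. 5 ppages; refcounts: pp0:1 pp1:1 pp2:2 pp3:1 pp4:1
Op 5: write(P0, v0, 148). refcount(pp4)=1 -> write in place. 5 ppages; refcounts: pp0:1 pp1:1 pp2:2 pp3:1 pp4:1
Op 6: write(P1, v1, 143). refcount(pp1)=1 -> write in place. 5 ppages; refcounts: pp0:1 pp1:1 pp2:2 pp3:1 pp4:1
Op 7: fork(P0) -> P2. 5 ppages; refcounts: pp0:1 pp1:1 pp2:3 pp3:2 pp4:2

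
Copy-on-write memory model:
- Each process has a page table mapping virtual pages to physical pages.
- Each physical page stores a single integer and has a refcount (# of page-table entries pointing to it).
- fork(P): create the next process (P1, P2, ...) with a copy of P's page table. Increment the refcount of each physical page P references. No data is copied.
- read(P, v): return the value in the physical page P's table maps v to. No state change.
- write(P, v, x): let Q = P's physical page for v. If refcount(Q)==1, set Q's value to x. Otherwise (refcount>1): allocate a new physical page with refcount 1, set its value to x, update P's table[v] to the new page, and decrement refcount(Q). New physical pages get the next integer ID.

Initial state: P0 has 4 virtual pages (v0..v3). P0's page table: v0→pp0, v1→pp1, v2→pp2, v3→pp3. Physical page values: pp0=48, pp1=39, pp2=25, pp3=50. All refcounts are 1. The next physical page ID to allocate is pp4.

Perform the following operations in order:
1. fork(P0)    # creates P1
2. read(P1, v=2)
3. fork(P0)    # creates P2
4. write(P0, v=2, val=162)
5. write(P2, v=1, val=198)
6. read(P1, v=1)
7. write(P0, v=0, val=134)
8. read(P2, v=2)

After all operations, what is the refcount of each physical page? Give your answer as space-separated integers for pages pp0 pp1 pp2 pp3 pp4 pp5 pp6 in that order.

Answer: 2 2 2 3 1 1 1

Derivation:
Op 1: fork(P0) -> P1. 4 ppages; refcounts: pp0:2 pp1:2 pp2:2 pp3:2
Op 2: read(P1, v2) -> 25. No state change.
Op 3: fork(P0) -> P2. 4 ppages; refcounts: pp0:3 pp1:3 pp2:3 pp3:3
Op 4: write(P0, v2, 162). refcount(pp2)=3>1 -> COPY to pp4. 5 ppages; refcounts: pp0:3 pp1:3 pp2:2 pp3:3 pp4:1
Op 5: write(P2, v1, 198). refcount(pp1)=3>1 -> COPY to pp5. 6 ppages; refcounts: pp0:3 pp1:2 pp2:2 pp3:3 pp4:1 pp5:1
Op 6: read(P1, v1) -> 39. No state change.
Op 7: write(P0, v0, 134). refcount(pp0)=3>1 -> COPY to pp6. 7 ppages; refcounts: pp0:2 pp1:2 pp2:2 pp3:3 pp4:1 pp5:1 pp6:1
Op 8: read(P2, v2) -> 25. No state change.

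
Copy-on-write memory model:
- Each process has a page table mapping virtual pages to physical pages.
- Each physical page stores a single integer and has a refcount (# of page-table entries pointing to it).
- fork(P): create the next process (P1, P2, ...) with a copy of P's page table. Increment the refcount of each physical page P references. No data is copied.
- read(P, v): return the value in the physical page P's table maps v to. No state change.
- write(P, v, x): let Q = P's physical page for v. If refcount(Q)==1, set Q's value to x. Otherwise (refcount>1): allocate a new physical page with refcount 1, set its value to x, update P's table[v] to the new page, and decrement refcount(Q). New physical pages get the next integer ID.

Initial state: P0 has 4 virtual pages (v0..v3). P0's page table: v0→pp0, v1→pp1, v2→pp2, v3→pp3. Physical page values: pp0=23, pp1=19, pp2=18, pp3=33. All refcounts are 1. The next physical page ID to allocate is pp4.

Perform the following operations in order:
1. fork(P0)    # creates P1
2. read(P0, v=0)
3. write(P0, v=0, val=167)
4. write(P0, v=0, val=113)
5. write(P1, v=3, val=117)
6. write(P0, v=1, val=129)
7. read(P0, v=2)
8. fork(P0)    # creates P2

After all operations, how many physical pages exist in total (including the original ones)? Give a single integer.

Answer: 7

Derivation:
Op 1: fork(P0) -> P1. 4 ppages; refcounts: pp0:2 pp1:2 pp2:2 pp3:2
Op 2: read(P0, v0) -> 23. No state change.
Op 3: write(P0, v0, 167). refcount(pp0)=2>1 -> COPY to pp4. 5 ppages; refcounts: pp0:1 pp1:2 pp2:2 pp3:2 pp4:1
Op 4: write(P0, v0, 113). refcount(pp4)=1 -> write in place. 5 ppages; refcounts: pp0:1 pp1:2 pp2:2 pp3:2 pp4:1
Op 5: write(P1, v3, 117). refcount(pp3)=2>1 -> COPY to pp5. 6 ppages; refcounts: pp0:1 pp1:2 pp2:2 pp3:1 pp4:1 pp5:1
Op 6: write(P0, v1, 129). refcount(pp1)=2>1 -> COPY to pp6. 7 ppages; refcounts: pp0:1 pp1:1 pp2:2 pp3:1 pp4:1 pp5:1 pp6:1
Op 7: read(P0, v2) -> 18. No state change.
Op 8: fork(P0) -> P2. 7 ppages; refcounts: pp0:1 pp1:1 pp2:3 pp3:2 pp4:2 pp5:1 pp6:2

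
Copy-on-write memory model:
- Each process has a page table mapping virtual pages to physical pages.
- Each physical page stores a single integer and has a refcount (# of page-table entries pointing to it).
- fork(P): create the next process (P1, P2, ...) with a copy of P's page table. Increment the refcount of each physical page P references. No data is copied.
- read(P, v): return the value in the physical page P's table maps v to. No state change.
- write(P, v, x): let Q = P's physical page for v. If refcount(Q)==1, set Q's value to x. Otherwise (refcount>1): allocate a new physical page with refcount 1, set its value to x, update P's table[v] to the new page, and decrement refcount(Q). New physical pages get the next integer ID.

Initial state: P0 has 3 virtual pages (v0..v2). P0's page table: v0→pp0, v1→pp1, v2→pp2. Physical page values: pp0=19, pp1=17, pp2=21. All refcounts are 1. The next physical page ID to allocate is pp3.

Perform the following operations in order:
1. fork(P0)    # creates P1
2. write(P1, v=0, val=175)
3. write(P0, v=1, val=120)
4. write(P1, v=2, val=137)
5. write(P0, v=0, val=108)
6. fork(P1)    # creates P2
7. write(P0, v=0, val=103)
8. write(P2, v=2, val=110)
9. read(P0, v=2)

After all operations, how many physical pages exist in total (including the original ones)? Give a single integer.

Answer: 7

Derivation:
Op 1: fork(P0) -> P1. 3 ppages; refcounts: pp0:2 pp1:2 pp2:2
Op 2: write(P1, v0, 175). refcount(pp0)=2>1 -> COPY to pp3. 4 ppages; refcounts: pp0:1 pp1:2 pp2:2 pp3:1
Op 3: write(P0, v1, 120). refcount(pp1)=2>1 -> COPY to pp4. 5 ppages; refcounts: pp0:1 pp1:1 pp2:2 pp3:1 pp4:1
Op 4: write(P1, v2, 137). refcount(pp2)=2>1 -> COPY to pp5. 6 ppages; refcounts: pp0:1 pp1:1 pp2:1 pp3:1 pp4:1 pp5:1
Op 5: write(P0, v0, 108). refcount(pp0)=1 -> write in place. 6 ppages; refcounts: pp0:1 pp1:1 pp2:1 pp3:1 pp4:1 pp5:1
Op 6: fork(P1) -> P2. 6 ppages; refcounts: pp0:1 pp1:2 pp2:1 pp3:2 pp4:1 pp5:2
Op 7: write(P0, v0, 103). refcount(pp0)=1 -> write in place. 6 ppages; refcounts: pp0:1 pp1:2 pp2:1 pp3:2 pp4:1 pp5:2
Op 8: write(P2, v2, 110). refcount(pp5)=2>1 -> COPY to pp6. 7 ppages; refcounts: pp0:1 pp1:2 pp2:1 pp3:2 pp4:1 pp5:1 pp6:1
Op 9: read(P0, v2) -> 21. No state change.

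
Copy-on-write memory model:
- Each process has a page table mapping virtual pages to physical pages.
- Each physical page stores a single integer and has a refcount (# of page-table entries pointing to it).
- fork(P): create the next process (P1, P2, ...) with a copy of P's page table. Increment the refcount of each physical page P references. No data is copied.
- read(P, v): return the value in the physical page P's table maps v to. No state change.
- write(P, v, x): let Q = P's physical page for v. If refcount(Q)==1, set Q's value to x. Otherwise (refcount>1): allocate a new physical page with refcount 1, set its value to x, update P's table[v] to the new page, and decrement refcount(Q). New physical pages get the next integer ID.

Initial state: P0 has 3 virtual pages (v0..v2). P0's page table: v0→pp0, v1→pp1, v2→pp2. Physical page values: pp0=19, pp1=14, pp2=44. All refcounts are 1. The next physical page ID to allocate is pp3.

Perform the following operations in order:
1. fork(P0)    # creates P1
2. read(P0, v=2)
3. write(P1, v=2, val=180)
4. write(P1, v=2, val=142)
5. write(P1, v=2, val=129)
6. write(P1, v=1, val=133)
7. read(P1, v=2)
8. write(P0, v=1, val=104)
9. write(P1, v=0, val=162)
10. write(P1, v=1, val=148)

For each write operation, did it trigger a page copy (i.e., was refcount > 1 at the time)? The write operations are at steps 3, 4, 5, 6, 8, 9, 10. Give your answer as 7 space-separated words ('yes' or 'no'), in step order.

Op 1: fork(P0) -> P1. 3 ppages; refcounts: pp0:2 pp1:2 pp2:2
Op 2: read(P0, v2) -> 44. No state change.
Op 3: write(P1, v2, 180). refcount(pp2)=2>1 -> COPY to pp3. 4 ppages; refcounts: pp0:2 pp1:2 pp2:1 pp3:1
Op 4: write(P1, v2, 142). refcount(pp3)=1 -> write in place. 4 ppages; refcounts: pp0:2 pp1:2 pp2:1 pp3:1
Op 5: write(P1, v2, 129). refcount(pp3)=1 -> write in place. 4 ppages; refcounts: pp0:2 pp1:2 pp2:1 pp3:1
Op 6: write(P1, v1, 133). refcount(pp1)=2>1 -> COPY to pp4. 5 ppages; refcounts: pp0:2 pp1:1 pp2:1 pp3:1 pp4:1
Op 7: read(P1, v2) -> 129. No state change.
Op 8: write(P0, v1, 104). refcount(pp1)=1 -> write in place. 5 ppages; refcounts: pp0:2 pp1:1 pp2:1 pp3:1 pp4:1
Op 9: write(P1, v0, 162). refcount(pp0)=2>1 -> COPY to pp5. 6 ppages; refcounts: pp0:1 pp1:1 pp2:1 pp3:1 pp4:1 pp5:1
Op 10: write(P1, v1, 148). refcount(pp4)=1 -> write in place. 6 ppages; refcounts: pp0:1 pp1:1 pp2:1 pp3:1 pp4:1 pp5:1

yes no no yes no yes no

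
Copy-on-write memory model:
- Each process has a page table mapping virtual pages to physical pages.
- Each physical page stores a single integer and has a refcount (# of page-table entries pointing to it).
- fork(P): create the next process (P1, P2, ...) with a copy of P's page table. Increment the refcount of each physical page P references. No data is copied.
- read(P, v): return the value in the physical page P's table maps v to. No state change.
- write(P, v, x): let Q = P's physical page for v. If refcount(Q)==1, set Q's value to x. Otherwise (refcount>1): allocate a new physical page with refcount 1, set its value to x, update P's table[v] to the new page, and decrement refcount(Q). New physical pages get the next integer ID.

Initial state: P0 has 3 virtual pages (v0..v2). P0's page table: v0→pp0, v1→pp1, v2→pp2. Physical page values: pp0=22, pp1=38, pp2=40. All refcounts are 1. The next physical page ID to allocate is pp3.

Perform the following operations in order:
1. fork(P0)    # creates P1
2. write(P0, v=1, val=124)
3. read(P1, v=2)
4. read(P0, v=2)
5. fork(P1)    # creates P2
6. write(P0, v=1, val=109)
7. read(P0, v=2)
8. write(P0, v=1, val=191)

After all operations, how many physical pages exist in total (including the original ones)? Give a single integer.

Answer: 4

Derivation:
Op 1: fork(P0) -> P1. 3 ppages; refcounts: pp0:2 pp1:2 pp2:2
Op 2: write(P0, v1, 124). refcount(pp1)=2>1 -> COPY to pp3. 4 ppages; refcounts: pp0:2 pp1:1 pp2:2 pp3:1
Op 3: read(P1, v2) -> 40. No state change.
Op 4: read(P0, v2) -> 40. No state change.
Op 5: fork(P1) -> P2. 4 ppages; refcounts: pp0:3 pp1:2 pp2:3 pp3:1
Op 6: write(P0, v1, 109). refcount(pp3)=1 -> write in place. 4 ppages; refcounts: pp0:3 pp1:2 pp2:3 pp3:1
Op 7: read(P0, v2) -> 40. No state change.
Op 8: write(P0, v1, 191). refcount(pp3)=1 -> write in place. 4 ppages; refcounts: pp0:3 pp1:2 pp2:3 pp3:1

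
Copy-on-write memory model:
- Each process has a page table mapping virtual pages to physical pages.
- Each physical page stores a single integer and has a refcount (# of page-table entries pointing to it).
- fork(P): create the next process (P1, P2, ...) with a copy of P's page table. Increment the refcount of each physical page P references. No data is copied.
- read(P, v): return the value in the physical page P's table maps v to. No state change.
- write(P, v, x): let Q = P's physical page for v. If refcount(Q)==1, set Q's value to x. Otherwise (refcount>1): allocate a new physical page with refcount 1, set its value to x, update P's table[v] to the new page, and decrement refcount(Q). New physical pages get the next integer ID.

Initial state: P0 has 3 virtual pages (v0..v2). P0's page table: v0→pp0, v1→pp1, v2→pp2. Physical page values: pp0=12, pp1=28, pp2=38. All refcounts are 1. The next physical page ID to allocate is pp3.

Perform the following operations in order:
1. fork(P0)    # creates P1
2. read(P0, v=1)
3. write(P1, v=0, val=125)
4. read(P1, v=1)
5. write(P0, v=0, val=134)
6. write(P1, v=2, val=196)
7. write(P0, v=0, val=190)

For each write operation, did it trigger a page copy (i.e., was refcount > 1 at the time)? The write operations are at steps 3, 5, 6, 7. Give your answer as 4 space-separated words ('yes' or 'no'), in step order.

Op 1: fork(P0) -> P1. 3 ppages; refcounts: pp0:2 pp1:2 pp2:2
Op 2: read(P0, v1) -> 28. No state change.
Op 3: write(P1, v0, 125). refcount(pp0)=2>1 -> COPY to pp3. 4 ppages; refcounts: pp0:1 pp1:2 pp2:2 pp3:1
Op 4: read(P1, v1) -> 28. No state change.
Op 5: write(P0, v0, 134). refcount(pp0)=1 -> write in place. 4 ppages; refcounts: pp0:1 pp1:2 pp2:2 pp3:1
Op 6: write(P1, v2, 196). refcount(pp2)=2>1 -> COPY to pp4. 5 ppages; refcounts: pp0:1 pp1:2 pp2:1 pp3:1 pp4:1
Op 7: write(P0, v0, 190). refcount(pp0)=1 -> write in place. 5 ppages; refcounts: pp0:1 pp1:2 pp2:1 pp3:1 pp4:1

yes no yes no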